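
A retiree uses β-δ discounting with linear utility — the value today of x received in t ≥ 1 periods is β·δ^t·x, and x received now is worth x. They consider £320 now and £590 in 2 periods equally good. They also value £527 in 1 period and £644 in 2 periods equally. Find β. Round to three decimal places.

Both payoffs in the second observation are in the future, so β drops out: δ^1·527 = δ^2·644 ⇒ δ = 527/644 = 0.81832.
The first indifference: 320 = β·δ^2·590, so β = 320/(δ^2·590) = 320/(0.66965·590) ≈ 0.810.

β ≈ 0.810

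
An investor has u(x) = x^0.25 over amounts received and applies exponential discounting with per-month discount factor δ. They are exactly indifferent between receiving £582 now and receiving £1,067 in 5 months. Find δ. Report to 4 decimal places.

δ ≈ 0.9701

Indifference means u(582) = δ^5 · u(1067), so δ^5 = u(582)/u(1067).
With u(x) = x^0.25: δ^5 = 582^0.25/1067^0.25 = (582/1067)^0.25 = 0.85939.
So δ = 0.85939^(1/5) ≈ 0.9701.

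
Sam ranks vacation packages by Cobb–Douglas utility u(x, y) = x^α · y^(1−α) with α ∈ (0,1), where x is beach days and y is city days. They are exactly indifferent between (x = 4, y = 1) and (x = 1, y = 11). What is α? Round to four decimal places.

α ≈ 0.6337

The Cobb–Douglas utilities coincide, so 4^α·1^(1−α) = 1^α·11^(1−α).
Rearrange to (4/1)^α = (11/1)^(1−α) and take logs: α·1.3862944 = (1−α)·2.3978953.
So α/(1−α) = (2.3978953)/(1.3862944) = 1.7297158, and α = 1.7297158/2.7297158 ≈ 0.6337.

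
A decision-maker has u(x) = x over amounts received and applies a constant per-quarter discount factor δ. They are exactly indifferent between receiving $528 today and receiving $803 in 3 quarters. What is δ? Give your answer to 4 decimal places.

δ ≈ 0.8696

Equating discounted utilities: u(528) = δ^3·u(803) ⇒ δ^3 = u(528)/u(803).
With u(x) = x: δ^3 = 528/803 = 0.65753.
Taking the cube root: δ = 0.65753^(1/3) ≈ 0.8696.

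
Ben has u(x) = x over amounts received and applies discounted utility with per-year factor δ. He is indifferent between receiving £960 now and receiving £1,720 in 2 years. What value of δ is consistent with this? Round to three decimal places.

Equating discounted utilities: u(960) = δ^2·u(1720) ⇒ δ^2 = u(960)/u(1720).
With u(x) = x: δ^2 = 960/1720 = 0.55814.
Taking the square root: δ = 0.55814^(1/2) ≈ 0.747.

δ ≈ 0.747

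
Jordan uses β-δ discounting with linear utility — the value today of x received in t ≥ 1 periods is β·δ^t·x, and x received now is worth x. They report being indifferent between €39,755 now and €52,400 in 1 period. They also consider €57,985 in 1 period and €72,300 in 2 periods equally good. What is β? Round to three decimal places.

Both payoffs in the second observation are in the future, so β drops out: δ^1·57985 = δ^2·72300 ⇒ δ = 57985/72300 = 0.80201.
The first indifference: 39755 = β·δ·52400, so β = 39755/(δ·52400) = 39755/(0.80201·52400) ≈ 0.946.

β ≈ 0.946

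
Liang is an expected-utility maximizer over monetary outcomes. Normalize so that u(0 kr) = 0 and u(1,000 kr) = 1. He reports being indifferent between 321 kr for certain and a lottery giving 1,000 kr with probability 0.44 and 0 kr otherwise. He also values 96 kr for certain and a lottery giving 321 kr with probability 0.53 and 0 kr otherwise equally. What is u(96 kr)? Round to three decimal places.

The first gamble pins u(321 kr): it must equal 0.44·1 + 0.56·0 = 0.44.
Then u(96 kr) = 0.53·u(321 kr) + 0.47·u(0 kr) = 0.53·0.44 + 0.47·0.00 = 0.2332.

0.233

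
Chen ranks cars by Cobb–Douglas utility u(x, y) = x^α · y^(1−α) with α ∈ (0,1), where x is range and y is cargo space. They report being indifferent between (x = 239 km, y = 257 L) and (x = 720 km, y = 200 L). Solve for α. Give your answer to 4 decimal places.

Set the two utilities equal: 239^α·257^(1−α) = 720^α·200^(1−α).
Rearrange to (239/720)^α = (200/257)^(1−α) and take logs: α·-1.1027877 = (1−α)·-0.2507587.
With A = -1.1027877 and B = -0.2507587: α·A = (1−α)·B, so α = B/(A+B) = -0.2507587/-1.3535464 ≈ 0.1853.

α ≈ 0.1853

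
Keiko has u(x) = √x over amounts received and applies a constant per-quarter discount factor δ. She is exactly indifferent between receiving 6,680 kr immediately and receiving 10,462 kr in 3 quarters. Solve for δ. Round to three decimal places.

Equating discounted utilities: u(6680) = δ^3·u(10462) ⇒ δ^3 = u(6680)/u(10462).
Since u(x) = √x, δ^3 = √(6680/10462) = 0.79906.
Hence δ = (0.79906)^(1/3) = 0.92796.

δ ≈ 0.928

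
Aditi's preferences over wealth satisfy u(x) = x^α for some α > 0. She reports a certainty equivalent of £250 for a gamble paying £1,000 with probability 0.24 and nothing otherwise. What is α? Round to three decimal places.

α ≈ 1.029

The lottery's expected utility is 0.24·u(1000) + 0.76·u(0) = 0.24·1000^α (since u(0) = 0 for α > 0).
Indifference: 250^α = 0.24·1000^α, so (250/1000)^α = 0.24.
Take logs: α = ln 0.24 / ln(250/1000) ≈ 1.02945.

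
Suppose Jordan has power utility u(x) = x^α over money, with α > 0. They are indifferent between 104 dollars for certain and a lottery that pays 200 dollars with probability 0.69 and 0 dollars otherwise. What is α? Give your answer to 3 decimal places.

α ≈ 0.567

The lottery's expected utility is 0.69·u(200) + 0.31·u(0) = 0.69·200^α (since u(0) = 0 for α > 0).
Setting u(104) equal to that: 104^α = 0.69·200^α ⇒ (104/200)^α = 0.69.
Take logs: α = ln 0.69 / ln(104/200) ≈ 0.56744.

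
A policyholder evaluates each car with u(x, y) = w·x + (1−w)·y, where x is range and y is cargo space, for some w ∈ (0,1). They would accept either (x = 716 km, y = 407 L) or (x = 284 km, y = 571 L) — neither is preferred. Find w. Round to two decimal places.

w = 0.28

Equating utilities: w·716 + (1−w)·407 = w·284 + (1−w)·571.
Rearranging, 432·w − 164·(1−w) = 0.
The marginal rate of substitution is 164/432, so w = 164/(432+164) = 0.28.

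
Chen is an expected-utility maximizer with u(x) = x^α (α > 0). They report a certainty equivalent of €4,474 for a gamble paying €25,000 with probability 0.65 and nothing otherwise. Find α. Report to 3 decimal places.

α ≈ 0.250

EU(lottery) = 0.65·25000^α + 0.35·0 = 0.65·25000^α.
Indifference: 4474^α = 0.65·25000^α, so (4474/25000)^α = 0.65.
Take logs: α = ln 0.65 / ln(4474/25000) ≈ 0.25037.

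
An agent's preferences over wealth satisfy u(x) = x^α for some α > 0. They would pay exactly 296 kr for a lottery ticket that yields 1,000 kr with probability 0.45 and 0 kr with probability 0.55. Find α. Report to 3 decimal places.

α ≈ 0.656

The lottery's expected utility is 0.45·u(1000) + 0.55·u(0) = 0.45·1000^α (since u(0) = 0 for α > 0).
Setting u(296) equal to that: 296^α = 0.45·1000^α ⇒ (296/1000)^α = 0.45.
Taking logs: α·ln(296/1000) = ln(0.45), so α = -0.798508 / -1.217396 ≈ 0.656.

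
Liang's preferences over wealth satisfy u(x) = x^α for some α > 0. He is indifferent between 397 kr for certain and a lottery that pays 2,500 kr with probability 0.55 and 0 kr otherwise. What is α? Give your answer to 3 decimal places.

The lottery's expected utility is 0.55·u(2500) + 0.45·u(0) = 0.55·2500^α (since u(0) = 0 for α > 0).
Equating: 397^α = 0.55·2500^α, i.e. 0.1588^α = 0.55.
α = ln(0.55) / ln(397/2500) = -0.597837/-1.840110 ≈ 0.325.

α ≈ 0.325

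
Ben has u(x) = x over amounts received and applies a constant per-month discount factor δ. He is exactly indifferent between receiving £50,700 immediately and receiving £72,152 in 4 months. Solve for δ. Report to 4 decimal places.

Equating discounted utilities: u(50700) = δ^4·u(72152) ⇒ δ^4 = u(50700)/u(72152).
With u(x) = x: δ^4 = 50700/72152 = 0.70268.
So δ = 0.70268^(1/4) ≈ 0.9156.

δ ≈ 0.9156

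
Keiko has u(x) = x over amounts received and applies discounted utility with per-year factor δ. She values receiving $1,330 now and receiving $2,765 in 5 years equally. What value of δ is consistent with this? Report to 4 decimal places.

Equating discounted utilities: u(1330) = δ^5·u(2765) ⇒ δ^5 = u(1330)/u(2765).
With u(x) = x: δ^5 = 1330/2765 = 0.48101.
So δ = 0.48101^(1/5) ≈ 0.8638.

δ ≈ 0.8638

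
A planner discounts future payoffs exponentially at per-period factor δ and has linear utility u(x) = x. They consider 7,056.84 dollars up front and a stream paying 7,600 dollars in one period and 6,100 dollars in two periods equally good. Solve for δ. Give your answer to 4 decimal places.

δ ≈ 0.6200

Equating present values: 7056.84 = 7600δ + 6100δ².
That is, 6100δ² + 7600δ − 7056.84 = 0, a quadratic in δ.
δ = (−7600 + √(7600² + 4·6100·7056.84)) / (2·6100) = (−7600 + √229946896.00) / 12200 ≈ 0.6200.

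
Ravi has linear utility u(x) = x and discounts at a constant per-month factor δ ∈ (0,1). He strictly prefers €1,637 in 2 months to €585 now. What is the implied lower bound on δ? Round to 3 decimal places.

Under u(x) = x this choice says 585 < δ^2·1637.
So δ^2 > 585/1637 = 0.35736; taking the square root of both positive sides preserves the inequality.
δ > (585/1637)^(1/2) ≈ 0.598.

δ > 0.598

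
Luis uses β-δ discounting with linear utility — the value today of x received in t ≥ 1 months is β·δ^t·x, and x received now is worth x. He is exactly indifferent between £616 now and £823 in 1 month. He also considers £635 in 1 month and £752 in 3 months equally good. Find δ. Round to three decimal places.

The second indifference involves only future payoffs, so β cancels: β·δ^1·635 = β·δ^3·752, giving δ^2 = 635/752 = 0.84441, so δ = 0.91892.

δ ≈ 0.919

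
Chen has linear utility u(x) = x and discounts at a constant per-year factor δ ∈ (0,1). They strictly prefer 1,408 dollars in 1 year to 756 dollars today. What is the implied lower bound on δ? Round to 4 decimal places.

δ > 0.5369

Comparing present values: 756 < δ·1408.
So δ > 756/1408 = 0.53693.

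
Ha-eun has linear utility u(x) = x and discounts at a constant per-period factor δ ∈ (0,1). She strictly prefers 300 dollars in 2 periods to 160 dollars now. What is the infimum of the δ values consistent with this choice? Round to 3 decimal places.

The preference means 160 < δ^2·300.
Dividing by 300: δ^2 > 0.53333. Both sides are positive, so the square root keeps the direction.
δ > 0.53333^(1/2) = 0.730.

δ > 0.730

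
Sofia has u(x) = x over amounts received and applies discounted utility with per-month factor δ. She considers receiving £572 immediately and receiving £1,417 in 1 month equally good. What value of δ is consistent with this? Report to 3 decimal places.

δ ≈ 0.404

The payoff in 1 month is discounted by δ, so u(572) = δ·u(1417) and δ = u(572)/u(1417).
With u(x) = x: δ = 572/1417 = 0.40367.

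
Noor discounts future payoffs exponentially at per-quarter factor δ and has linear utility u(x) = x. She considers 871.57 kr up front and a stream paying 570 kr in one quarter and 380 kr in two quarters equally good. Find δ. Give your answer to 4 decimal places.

δ ≈ 0.9400

The stream is worth 570δ + 380δ² today, so 570δ + 380δ² = 871.57.
So 380δ² + 570δ − 871.57 = 0.
The positive root is δ = [−570 + √(570² + 4·380·871.57)] / (2·380) = (−570 + 1284.401)/760 ≈ 0.9400.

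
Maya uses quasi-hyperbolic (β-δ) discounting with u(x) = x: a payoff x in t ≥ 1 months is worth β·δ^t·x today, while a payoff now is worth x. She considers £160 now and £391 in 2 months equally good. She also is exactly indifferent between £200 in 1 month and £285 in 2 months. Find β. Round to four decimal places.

The second indifference involves only future payoffs, so β cancels: β·δ^1·200 = β·δ^2·285, giving δ = 200/285 = 0.70175.
Substituting δ into 160 = β·δ^2·391: β = 160/(192.552) ≈ 0.8309.

β ≈ 0.8309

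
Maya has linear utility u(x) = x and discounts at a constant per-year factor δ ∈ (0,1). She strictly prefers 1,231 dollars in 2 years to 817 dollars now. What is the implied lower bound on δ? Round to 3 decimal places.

δ > 0.815

Under u(x) = x this choice says 817 < δ^2·1231.
So δ^2 > 817/1231 = 0.66369; taking the square root of both positive sides preserves the inequality.
δ > 0.66369^(1/2) = 0.815.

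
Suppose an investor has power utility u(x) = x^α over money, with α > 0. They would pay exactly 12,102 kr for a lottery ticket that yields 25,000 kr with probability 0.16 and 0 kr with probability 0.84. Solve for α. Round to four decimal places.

α ≈ 2.5259

The lottery's expected utility is 0.16·u(25000) + 0.84·u(0) = 0.16·25000^α (since u(0) = 0 for α > 0).
Equating: 12102^α = 0.16·25000^α, i.e. 0.4841^α = 0.16.
Take logs: α = ln 0.16 / ln(12102/25000) ≈ 2.525939.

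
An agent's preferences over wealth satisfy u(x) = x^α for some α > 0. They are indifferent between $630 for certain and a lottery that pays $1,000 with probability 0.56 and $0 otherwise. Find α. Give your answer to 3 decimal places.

The lottery's expected utility is 0.56·u(1000) + 0.44·u(0) = 0.56·1000^α (since u(0) = 0 for α > 0).
Equating: 630^α = 0.56·1000^α, i.e. 0.6300^α = 0.56.
Take logs: α = ln 0.56 / ln(630/1000) ≈ 1.25492.

α ≈ 1.255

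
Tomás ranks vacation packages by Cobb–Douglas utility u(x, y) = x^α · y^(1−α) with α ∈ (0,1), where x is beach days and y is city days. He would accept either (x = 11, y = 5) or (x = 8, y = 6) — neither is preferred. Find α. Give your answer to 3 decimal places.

The Cobb–Douglas utilities coincide, so 11^α·5^(1−α) = 8^α·6^(1−α).
Taking logs: α·ln 11 + (1−α)·ln 5 = α·ln 8 + (1−α)·ln 6, i.e. α·0.318454 = (1−α)·0.182322.
Thus α·(0.500776) = 0.182322, so α = 0.182322/0.500776 ≈ 0.364.

α ≈ 0.364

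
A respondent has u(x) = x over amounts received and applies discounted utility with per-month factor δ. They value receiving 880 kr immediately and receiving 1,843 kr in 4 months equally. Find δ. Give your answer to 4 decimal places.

Indifference means u(880) = δ^4 · u(1843), so δ^4 = u(880)/u(1843).
With u(x) = x: δ^4 = 880/1843 = 0.47748.
Hence δ = (0.47748)^(1/4) = 0.831265.

δ ≈ 0.8313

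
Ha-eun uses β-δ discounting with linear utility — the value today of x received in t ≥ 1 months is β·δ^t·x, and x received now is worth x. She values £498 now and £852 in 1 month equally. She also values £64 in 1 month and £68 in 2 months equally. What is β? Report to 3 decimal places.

β ≈ 0.621

From the later pair, β·δ^1·64 = β·δ^2·68; dividing through, δ = 64/68 = 0.94118.
The first indifference: 498 = β·δ·852, so β = 498/(δ·852) = 498/(0.94118·852) ≈ 0.621.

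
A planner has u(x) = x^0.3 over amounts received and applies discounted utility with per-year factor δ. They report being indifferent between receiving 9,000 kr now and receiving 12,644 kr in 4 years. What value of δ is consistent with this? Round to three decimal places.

Indifference means u(9000) = δ^4 · u(12644), so δ^4 = u(9000)/u(12644).
Since u(x) = x^0.3, δ^4 = (9000/12644)^0.3 = 0.71180^0.3 = 0.90304.
Taking the 4th root: δ = 0.90304^(1/4) ≈ 0.975.

δ ≈ 0.975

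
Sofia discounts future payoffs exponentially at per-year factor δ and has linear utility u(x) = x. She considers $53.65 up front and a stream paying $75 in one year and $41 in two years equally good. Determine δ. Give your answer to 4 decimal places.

δ ≈ 0.5500

The stream is worth 75δ + 41δ² today, so 75δ + 41δ² = 53.65.
So 41δ² + 75δ − 53.65 = 0.
The positive root is δ = [−75 + √(75² + 4·41·53.65)] / (2·41) = (−75 + 120.098)/82 ≈ 0.5500.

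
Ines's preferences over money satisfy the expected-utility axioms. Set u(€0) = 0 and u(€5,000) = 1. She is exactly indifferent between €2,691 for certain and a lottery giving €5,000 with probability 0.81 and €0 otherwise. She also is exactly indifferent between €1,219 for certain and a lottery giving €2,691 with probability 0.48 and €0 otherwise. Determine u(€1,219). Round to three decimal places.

First, u(€2,691) = 0.81·u(€5,000) + 0.19·u(€0) = 0.81.
Chaining: u(€1,219) = 0.48·0.81 + 0.52·0.00 = 0.3888.

0.389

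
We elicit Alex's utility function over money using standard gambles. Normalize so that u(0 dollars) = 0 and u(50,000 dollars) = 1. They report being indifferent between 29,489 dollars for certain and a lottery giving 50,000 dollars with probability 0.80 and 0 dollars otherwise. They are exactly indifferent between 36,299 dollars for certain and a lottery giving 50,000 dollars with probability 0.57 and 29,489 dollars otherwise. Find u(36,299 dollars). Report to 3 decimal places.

0.914

From the first indifference, u(29,489 dollars) = 0.80·u(50,000 dollars) + 0.20·u(0 dollars) = 0.80·1 + 0.20·0 = 0.80.
The second indifference gives u(36,299 dollars) = 0.57·u(50,000 dollars) + 0.43·u(29,489 dollars) = 0.57·1.00 + 0.43·0.80 = 0.9140.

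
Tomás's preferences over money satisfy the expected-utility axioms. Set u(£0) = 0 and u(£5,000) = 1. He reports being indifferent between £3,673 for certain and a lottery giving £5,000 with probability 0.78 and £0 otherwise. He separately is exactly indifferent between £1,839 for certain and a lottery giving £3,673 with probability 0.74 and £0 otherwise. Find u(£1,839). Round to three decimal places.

First, u(£3,673) = 0.78·u(£5,000) + 0.22·u(£0) = 0.78.
Chaining: u(£1,839) = 0.74·0.78 + 0.26·0.00 = 0.5772.

0.577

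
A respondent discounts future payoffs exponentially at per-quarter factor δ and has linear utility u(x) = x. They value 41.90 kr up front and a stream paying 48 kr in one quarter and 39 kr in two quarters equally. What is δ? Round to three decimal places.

Equating present values: 41.90 = 48δ + 39δ².
That is, 39δ² + 48δ − 41.90 = 0, a quadratic in δ.
δ = (−48 + √(48² + 4·39·41.90)) / (2·39) = (−48 + √8840.40) / 78 ≈ 0.590.

δ ≈ 0.590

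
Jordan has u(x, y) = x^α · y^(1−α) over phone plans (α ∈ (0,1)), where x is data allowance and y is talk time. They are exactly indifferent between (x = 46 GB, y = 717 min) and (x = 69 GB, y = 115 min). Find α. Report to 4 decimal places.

α ≈ 0.8186

Indifference: 46^α · 717^(1−α) = 69^α · 115^(1−α).
(46/69)^α = (115/717)^(1−α); take logs: α·ln(46/69) = (1−α)·ln(115/717), i.e. α·-0.4054651 = (1−α)·-1.8301437.
So α/(1−α) = (-1.8301437)/(-0.4054651) = 4.5136898, and α = 4.5136898/5.5136898 ≈ 0.8186.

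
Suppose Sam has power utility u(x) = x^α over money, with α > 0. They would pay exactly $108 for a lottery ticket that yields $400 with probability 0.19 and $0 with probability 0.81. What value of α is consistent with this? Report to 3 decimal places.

α ≈ 1.268

The lottery's expected utility is 0.19·u(400) + 0.81·u(0) = 0.19·400^α (since u(0) = 0 for α > 0).
Setting u(108) equal to that: 108^α = 0.19·400^α ⇒ (108/400)^α = 0.19.
Taking logs: α·ln(108/400) = ln(0.19), so α = -1.660731 / -1.309333 ≈ 1.268.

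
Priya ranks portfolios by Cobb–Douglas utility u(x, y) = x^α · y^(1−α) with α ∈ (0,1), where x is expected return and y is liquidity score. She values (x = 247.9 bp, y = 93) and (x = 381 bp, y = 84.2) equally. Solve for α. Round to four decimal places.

α ≈ 0.1878

Indifference: 247.9^α · 93^(1−α) = 381^α · 84.2^(1−α).
Taking logs: α·ln 247.9 + (1−α)·ln 93 = α·ln 381 + (1−α)·ln 84.2, i.e. α·-0.4297739 = (1−α)·-0.0994046.
With A = -0.4297739 and B = -0.0994046: α·A = (1−α)·B, so α = B/(A+B) = -0.0994046/-0.5291785 ≈ 0.1878.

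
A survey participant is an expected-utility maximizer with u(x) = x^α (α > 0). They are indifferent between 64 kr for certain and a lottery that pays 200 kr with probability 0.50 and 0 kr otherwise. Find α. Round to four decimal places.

EU(lottery) = 0.50·200^α + 0.50·0 = 0.50·200^α.
Setting u(64) equal to that: 64^α = 0.50·200^α ⇒ (64/200)^α = 0.50.
Take logs: α = ln 0.50 / ln(64/200) ≈ 0.608326.

α ≈ 0.6083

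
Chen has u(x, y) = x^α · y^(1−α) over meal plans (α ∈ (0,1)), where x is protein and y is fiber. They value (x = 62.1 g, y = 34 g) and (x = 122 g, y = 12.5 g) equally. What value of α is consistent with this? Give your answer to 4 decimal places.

α ≈ 0.5971

Indifference: 62.1^α · 34^(1−α) = 122^α · 12.5^(1−α).
Taking logs: α·ln 62.1 + (1−α)·ln 34 = α·ln 122 + (1−α)·ln 12.5, i.e. α·-0.6752751 = (1−α)·-1.0006319.
So α/(1−α) = (-1.0006319)/(-0.6752751) = 1.4818137, and α = 1.4818137/2.4818137 ≈ 0.5971.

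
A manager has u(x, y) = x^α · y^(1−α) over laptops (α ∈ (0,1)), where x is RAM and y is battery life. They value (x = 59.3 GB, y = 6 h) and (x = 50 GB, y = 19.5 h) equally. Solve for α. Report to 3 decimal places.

α ≈ 0.874

The Cobb–Douglas utilities coincide, so 59.3^α·6^(1−α) = 50^α·19.5^(1−α).
Taking logs: α·ln 59.3 + (1−α)·ln 6 = α·ln 50 + (1−α)·ln 19.5, i.e. α·0.170586 = (1−α)·1.178655.
So α/(1−α) = (1.178655)/(0.170586) = 6.909447, and α = 6.909447/7.909447 ≈ 0.874.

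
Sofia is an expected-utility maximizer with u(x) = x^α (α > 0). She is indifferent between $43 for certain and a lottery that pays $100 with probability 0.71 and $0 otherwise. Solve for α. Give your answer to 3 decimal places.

α ≈ 0.406

EU(lottery) = 0.71·100^α + 0.29·0 = 0.71·100^α.
Setting u(43) equal to that: 43^α = 0.71·100^α ⇒ (43/100)^α = 0.71.
Take logs: α = ln 0.71 / ln(43/100) ≈ 0.40581.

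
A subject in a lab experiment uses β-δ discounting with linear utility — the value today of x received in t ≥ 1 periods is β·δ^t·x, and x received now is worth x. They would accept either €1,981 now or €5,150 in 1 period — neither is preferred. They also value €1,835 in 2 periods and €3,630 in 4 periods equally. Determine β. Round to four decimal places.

β ≈ 0.5410

The second indifference involves only future payoffs, so β cancels: β·δ^2·1835 = β·δ^4·3630, giving δ^2 = 1835/3630 = 0.50551, so δ = 0.71099.
Now use the now-vs-future pair: 1981 = β·δ·5150 gives β = 1981/(0.71099·5150) ≈ 0.5410.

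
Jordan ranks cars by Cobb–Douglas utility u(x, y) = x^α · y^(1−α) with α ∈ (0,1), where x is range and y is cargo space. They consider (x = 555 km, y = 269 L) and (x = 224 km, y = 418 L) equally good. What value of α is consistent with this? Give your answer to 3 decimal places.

α ≈ 0.327

Indifference: 555^α · 269^(1−α) = 224^α · 418^(1−α).
Taking logs: α·ln 555 + (1−α)·ln 269 = α·ln 224 + (1−α)·ln 418, i.e. α·0.907322 = (1−α)·0.440770.
So α/(1−α) = (0.440770)/(0.907322) = 0.485792, and α = 0.485792/1.485792 ≈ 0.327.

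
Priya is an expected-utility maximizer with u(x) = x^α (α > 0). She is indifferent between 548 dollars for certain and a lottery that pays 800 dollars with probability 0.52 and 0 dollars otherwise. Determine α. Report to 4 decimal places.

α ≈ 1.7284

The lottery's expected utility is 0.52·u(800) + 0.48·u(0) = 0.52·800^α (since u(0) = 0 for α > 0).
Equating: 548^α = 0.52·800^α, i.e. 0.6850^α = 0.52.
Take logs: α = ln 0.52 / ln(548/800) ≈ 1.728426.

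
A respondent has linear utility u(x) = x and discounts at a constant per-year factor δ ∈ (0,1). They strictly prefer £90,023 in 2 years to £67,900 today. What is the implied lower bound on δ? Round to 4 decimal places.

δ > 0.8685

Under u(x) = x this choice says 67900 < δ^2·90023.
So δ^2 > 67900/90023 = 0.75425; taking the square root of both positive sides preserves the inequality.
δ > 0.75425^(1/2) = 0.8685.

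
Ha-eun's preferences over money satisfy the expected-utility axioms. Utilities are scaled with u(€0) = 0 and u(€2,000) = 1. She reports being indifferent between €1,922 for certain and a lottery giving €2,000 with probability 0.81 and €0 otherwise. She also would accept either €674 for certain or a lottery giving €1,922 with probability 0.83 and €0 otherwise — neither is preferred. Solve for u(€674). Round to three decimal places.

From the first indifference, u(€1,922) = 0.81·u(€2,000) + 0.19·u(€0) = 0.81·1 + 0.19·0 = 0.81.
Chaining: u(€674) = 0.83·0.81 + 0.17·0.00 = 0.6723.

0.672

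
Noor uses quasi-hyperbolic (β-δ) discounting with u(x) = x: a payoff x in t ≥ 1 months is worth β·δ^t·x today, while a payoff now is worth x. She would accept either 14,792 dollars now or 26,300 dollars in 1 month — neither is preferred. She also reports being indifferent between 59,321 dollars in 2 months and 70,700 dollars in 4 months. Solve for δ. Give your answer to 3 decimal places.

δ ≈ 0.916

The second indifference involves only future payoffs, so β cancels: β·δ^2·59321 = β·δ^4·70700, giving δ^2 = 59321/70700 = 0.83905, so δ = 0.91600.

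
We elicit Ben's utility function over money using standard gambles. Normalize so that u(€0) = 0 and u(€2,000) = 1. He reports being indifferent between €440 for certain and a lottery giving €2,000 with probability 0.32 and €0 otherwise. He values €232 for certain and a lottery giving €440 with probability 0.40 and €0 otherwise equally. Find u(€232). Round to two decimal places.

0.13

First, u(€440) = 0.32·u(€2,000) + 0.68·u(€0) = 0.32.
The second indifference gives u(€232) = 0.40·u(€440) + 0.60·u(€0) = 0.40·0.32 + 0.60·0.00 = 0.1280.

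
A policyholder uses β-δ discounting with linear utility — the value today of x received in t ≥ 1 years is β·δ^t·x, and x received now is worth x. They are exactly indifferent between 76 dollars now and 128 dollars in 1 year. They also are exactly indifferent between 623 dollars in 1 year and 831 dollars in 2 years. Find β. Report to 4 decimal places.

From the later pair, β·δ^1·623 = β·δ^2·831; dividing through, δ = 623/831 = 0.74970.
Now use the now-vs-future pair: 76 = β·δ·128 gives β = 76/(0.74970·128) ≈ 0.7920.

β ≈ 0.7920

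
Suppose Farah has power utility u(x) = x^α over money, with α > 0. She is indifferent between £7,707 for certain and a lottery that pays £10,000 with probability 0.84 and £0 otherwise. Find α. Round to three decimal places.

α ≈ 0.669

Since u(0) = 0, the lottery's EU is 0.84·10000^α.
Equating: 7707^α = 0.84·10000^α, i.e. 0.7707^α = 0.84.
Taking logs: α·ln(7707/10000) = ln(0.84), so α = -0.174353 / -0.260456 ≈ 0.669.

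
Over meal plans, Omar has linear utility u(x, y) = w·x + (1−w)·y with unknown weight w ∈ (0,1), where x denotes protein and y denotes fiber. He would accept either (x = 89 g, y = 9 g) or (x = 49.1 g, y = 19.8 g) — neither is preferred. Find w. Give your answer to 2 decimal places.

Indifference: w·89 + (1−w)·9 = w·49.1 + (1−w)·19.8.
Rearranging, 39.9·w − 10.8·(1−w) = 0.
Hence w = 10.8/(39.9+10.8) = 10.8/50.7 = 0.21.

w = 0.21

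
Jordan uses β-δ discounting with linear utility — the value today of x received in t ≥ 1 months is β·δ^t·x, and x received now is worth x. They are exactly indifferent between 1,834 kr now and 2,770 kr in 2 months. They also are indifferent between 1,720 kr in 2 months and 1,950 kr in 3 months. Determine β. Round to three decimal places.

β ≈ 0.851

From the later pair, β·δ^2·1720 = β·δ^3·1950; dividing through, δ = 1720/1950 = 0.88205.
The first indifference: 1834 = β·δ^2·2770, so β = 1834/(δ^2·2770) = 1834/(0.77801·2770) ≈ 0.851.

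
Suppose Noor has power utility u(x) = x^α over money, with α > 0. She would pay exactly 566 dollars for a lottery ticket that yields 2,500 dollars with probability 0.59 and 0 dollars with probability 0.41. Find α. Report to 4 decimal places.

EU(lottery) = 0.59·2500^α + 0.41·0 = 0.59·2500^α.
Equating: 566^α = 0.59·2500^α, i.e. 0.2264^α = 0.59.
Take logs: α = ln 0.59 / ln(566/2500) ≈ 0.355200.

α ≈ 0.3552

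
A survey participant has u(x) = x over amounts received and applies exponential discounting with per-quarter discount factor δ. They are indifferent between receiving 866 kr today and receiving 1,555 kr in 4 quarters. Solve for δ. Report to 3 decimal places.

Equating discounted utilities: u(866) = δ^4·u(1555) ⇒ δ^4 = u(866)/u(1555).
With u(x) = x: δ^4 = 866/1555 = 0.55691.
Hence δ = (0.55691)^(1/4) = 0.86387.

δ ≈ 0.864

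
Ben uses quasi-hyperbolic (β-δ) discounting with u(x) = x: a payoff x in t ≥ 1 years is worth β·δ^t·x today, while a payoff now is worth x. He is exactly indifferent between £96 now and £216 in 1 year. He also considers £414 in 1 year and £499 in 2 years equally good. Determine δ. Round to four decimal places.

From the later pair, β·δ^1·414 = β·δ^2·499; dividing through, δ = 414/499 = 0.82966.

δ ≈ 0.8297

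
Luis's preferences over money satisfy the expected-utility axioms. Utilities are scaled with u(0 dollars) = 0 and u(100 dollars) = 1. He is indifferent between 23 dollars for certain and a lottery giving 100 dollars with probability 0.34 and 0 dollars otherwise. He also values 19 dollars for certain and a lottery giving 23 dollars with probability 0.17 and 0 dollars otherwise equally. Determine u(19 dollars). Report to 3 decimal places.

From the first indifference, u(23 dollars) = 0.34·u(100 dollars) + 0.66·u(0 dollars) = 0.34·1 + 0.66·0 = 0.34.
Then u(19 dollars) = 0.17·u(23 dollars) + 0.83·u(0 dollars) = 0.17·0.34 + 0.83·0.00 = 0.0578.

0.058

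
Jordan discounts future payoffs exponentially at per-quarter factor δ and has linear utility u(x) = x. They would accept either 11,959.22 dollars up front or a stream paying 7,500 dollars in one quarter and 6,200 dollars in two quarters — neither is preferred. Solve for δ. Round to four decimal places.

δ ≈ 0.9100

The stream is worth 7500δ + 6200δ² today, so 7500δ + 6200δ² = 11959.22.
Rearranged: 6200δ² + 7500δ − 11959.22 = 0.
By the quadratic formula (taking the positive root), δ = (−7500 + √352838656.00) / 12400 ≈ 0.9100.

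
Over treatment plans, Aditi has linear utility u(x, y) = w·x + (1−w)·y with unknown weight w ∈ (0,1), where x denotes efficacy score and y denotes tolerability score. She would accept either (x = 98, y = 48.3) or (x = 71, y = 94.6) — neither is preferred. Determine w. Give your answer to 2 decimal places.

w = 0.63

Equating utilities: w·98 + (1−w)·48.3 = w·71 + (1−w)·94.6.
w·(98−71) = (1−w)·(94.6−48.3), i.e. w·27 = (1−w)·46.3.
Hence w = 46.3/(27+46.3) = 46.3/73.3 = 0.63.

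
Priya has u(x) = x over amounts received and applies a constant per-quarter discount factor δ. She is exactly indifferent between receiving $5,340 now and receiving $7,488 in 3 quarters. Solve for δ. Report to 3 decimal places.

δ ≈ 0.893

Indifference means u(5340) = δ^3 · u(7488), so δ^3 = u(5340)/u(7488).
With u(x) = x: δ^3 = 5340/7488 = 0.71314.
Hence δ = (0.71314)^(1/3) = 0.89343.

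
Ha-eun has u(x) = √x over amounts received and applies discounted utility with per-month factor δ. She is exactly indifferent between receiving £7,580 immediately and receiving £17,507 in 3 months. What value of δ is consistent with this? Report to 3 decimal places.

δ ≈ 0.870

Equating discounted utilities: u(7580) = δ^3·u(17507) ⇒ δ^3 = u(7580)/u(17507).
Since u(x) = √x, δ^3 = √(7580/17507) = 0.65800.
Hence δ = (0.65800)^(1/3) = 0.86978.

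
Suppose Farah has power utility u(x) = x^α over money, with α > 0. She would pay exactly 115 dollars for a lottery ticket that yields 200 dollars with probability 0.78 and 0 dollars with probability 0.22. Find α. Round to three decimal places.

The lottery's expected utility is 0.78·u(200) + 0.22·u(0) = 0.78·200^α (since u(0) = 0 for α > 0).
Setting u(115) equal to that: 115^α = 0.78·200^α ⇒ (115/200)^α = 0.78.
Taking logs: α·ln(115/200) = ln(0.78), so α = -0.248461 / -0.553385 ≈ 0.449.

α ≈ 0.449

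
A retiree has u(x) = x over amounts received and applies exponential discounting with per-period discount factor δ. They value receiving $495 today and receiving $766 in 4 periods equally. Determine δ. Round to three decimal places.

Equating discounted utilities: u(495) = δ^4·u(766) ⇒ δ^4 = u(495)/u(766).
With u(x) = x: δ^4 = 495/766 = 0.64621.
Hence δ = (0.64621)^(1/4) = 0.89659.

δ ≈ 0.897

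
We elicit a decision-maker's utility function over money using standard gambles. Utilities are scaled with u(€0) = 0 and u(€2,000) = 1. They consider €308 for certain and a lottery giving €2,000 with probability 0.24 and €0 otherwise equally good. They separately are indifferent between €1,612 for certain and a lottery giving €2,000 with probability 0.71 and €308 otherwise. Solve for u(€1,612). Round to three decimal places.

0.780

The first gamble pins u(€308): it must equal 0.24·1 + 0.76·0 = 0.24.
Then u(€1,612) = 0.71·u(€2,000) + 0.29·u(€308) = 0.71·1.00 + 0.29·0.24 = 0.7796.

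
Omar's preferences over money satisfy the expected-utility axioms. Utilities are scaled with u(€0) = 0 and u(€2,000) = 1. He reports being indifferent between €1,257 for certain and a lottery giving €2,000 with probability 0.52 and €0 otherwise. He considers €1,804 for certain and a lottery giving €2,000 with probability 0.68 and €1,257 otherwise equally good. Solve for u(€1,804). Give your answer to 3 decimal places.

The first gamble pins u(€1,257): it must equal 0.52·1 + 0.48·0 = 0.52.
Chaining: u(€1,804) = 0.68·1.00 + 0.32·0.52 = 0.8464.

0.846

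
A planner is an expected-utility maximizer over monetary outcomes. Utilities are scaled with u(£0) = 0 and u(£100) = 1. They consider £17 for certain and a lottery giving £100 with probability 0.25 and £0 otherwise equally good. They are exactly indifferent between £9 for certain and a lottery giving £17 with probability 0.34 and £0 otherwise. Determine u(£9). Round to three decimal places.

0.085

The first gamble pins u(£17): it must equal 0.25·1 + 0.75·0 = 0.25.
Then u(£9) = 0.34·u(£17) + 0.66·u(£0) = 0.34·0.25 + 0.66·0.00 = 0.0850.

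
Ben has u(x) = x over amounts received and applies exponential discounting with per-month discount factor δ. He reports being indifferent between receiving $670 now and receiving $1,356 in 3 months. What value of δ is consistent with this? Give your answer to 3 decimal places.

Equating discounted utilities: u(670) = δ^3·u(1356) ⇒ δ^3 = u(670)/u(1356).
With u(x) = x: δ^3 = 670/1356 = 0.49410.
Taking the cube root: δ = 0.49410^(1/3) ≈ 0.791.

δ ≈ 0.791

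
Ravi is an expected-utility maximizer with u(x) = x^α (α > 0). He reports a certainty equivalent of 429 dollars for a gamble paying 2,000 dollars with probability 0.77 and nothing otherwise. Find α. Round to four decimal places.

The lottery's expected utility is 0.77·u(2000) + 0.23·u(0) = 0.77·2000^α (since u(0) = 0 for α > 0).
Indifference: 429^α = 0.77·2000^α, so (429/2000)^α = 0.77.
α = ln(0.77) / ln(429/2000) = -0.2613648/-1.5394455 ≈ 0.1698.

α ≈ 0.1698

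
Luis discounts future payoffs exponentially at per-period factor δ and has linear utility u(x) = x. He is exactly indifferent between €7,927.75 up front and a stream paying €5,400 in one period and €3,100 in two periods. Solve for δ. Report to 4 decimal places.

δ ≈ 0.9500

Present value of the stream is 5400·δ + 3100·δ². Indifference gives 5400δ + 3100δ² = 7927.75.
So 3100δ² + 5400δ − 7927.75 = 0.
δ = (−5400 + √(5400² + 4·3100·7927.75)) / (2·3100) = (−5400 + √127464100.00) / 6200 ≈ 0.9500.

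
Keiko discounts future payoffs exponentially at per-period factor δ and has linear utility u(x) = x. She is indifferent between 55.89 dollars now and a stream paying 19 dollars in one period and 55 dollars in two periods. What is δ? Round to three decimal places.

The stream is worth 19δ + 55δ² today, so 19δ + 55δ² = 55.89.
Rearranged: 55δ² + 19δ − 55.89 = 0.
The positive root is δ = [−19 + √(19² + 4·55·55.89)] / (2·55) = (−19 + 112.502)/110 ≈ 0.850.

δ ≈ 0.850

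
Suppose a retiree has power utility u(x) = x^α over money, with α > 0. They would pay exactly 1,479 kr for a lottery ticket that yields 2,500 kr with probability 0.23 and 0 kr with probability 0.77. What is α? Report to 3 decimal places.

α ≈ 2.800

Since u(0) = 0, the lottery's EU is 0.23·2500^α.
Equating: 1479^α = 0.23·2500^α, i.e. 0.5916^α = 0.23.
α = ln(0.23) / ln(1479/2500) = -1.469676/-0.524925 ≈ 2.800.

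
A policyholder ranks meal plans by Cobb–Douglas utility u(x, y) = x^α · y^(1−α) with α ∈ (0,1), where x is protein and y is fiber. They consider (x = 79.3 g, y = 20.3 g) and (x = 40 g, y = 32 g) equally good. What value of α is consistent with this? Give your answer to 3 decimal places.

α ≈ 0.399

Indifference: 79.3^α · 20.3^(1−α) = 40^α · 32^(1−α).
Rearrange to (79.3/40)^α = (32/20.3)^(1−α) and take logs: α·0.684359 = (1−α)·0.455115.
Thus α·(1.139474) = 0.455115, so α = 0.455115/1.139474 ≈ 0.399.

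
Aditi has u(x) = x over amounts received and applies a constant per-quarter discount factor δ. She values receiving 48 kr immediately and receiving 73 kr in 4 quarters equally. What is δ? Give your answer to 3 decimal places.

The payoff in 4 quarters is discounted by δ^4, so u(48) = δ^4·u(73) and δ^4 = u(48)/u(73).
With u(x) = x: δ^4 = 48/73 = 0.65753.
Taking the 4th root: δ = 0.65753^(1/4) ≈ 0.900.

δ ≈ 0.900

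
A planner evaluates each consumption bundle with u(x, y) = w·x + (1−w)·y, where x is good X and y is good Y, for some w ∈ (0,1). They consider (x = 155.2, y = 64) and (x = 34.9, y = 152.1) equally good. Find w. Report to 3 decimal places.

u(155.2,64) = u(34.9,152.1) means w·155.2 + (1−w)·64 = w·34.9 + (1−w)·152.1.
w·(155.2−34.9) = (1−w)·(152.1−64), i.e. w·120.3 = (1−w)·88.1.
Hence w = 88.1/(120.3+88.1) = 88.1/208.4 = 0.423.

w = 0.423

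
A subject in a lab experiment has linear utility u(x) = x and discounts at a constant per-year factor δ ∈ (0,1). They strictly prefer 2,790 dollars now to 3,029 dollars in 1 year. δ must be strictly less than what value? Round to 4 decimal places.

The preference means 2790 > δ·3029.
So δ < 2790/3029 = 0.92110.

δ < 0.9211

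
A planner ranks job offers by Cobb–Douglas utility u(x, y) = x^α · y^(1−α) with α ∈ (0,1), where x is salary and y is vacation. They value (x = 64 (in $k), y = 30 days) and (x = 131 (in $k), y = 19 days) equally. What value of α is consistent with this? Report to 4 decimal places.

Set the two utilities equal: 64^α·30^(1−α) = 131^α·19^(1−α).
Rearrange to (64/131)^α = (19/30)^(1−α) and take logs: α·-0.7163142 = (1−α)·-0.4567584.
So α/(1−α) = (-0.4567584)/(-0.7163142) = 0.6376509, and α = 0.6376509/1.6376509 ≈ 0.3894.

α ≈ 0.3894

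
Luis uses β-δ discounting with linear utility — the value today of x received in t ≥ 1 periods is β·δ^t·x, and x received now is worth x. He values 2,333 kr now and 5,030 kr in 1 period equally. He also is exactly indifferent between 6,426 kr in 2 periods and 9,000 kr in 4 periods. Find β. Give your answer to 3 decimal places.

β ≈ 0.549

From the later pair, β·δ^2·6426 = β·δ^4·9000; dividing through, δ^2 = 6426/9000 = 0.71400, so δ = 0.84499.
Substituting δ into 2333 = β·δ·5030: β = 2333/(4250.276) ≈ 0.549.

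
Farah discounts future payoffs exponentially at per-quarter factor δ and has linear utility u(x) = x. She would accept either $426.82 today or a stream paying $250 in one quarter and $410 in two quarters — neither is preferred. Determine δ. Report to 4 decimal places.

δ ≈ 0.7600

Present value of the stream is 250·δ + 410·δ². Indifference gives 250δ + 410δ² = 426.82.
Rearranged: 410δ² + 250δ − 426.82 = 0.
The positive root is δ = [−250 + √(250² + 4·410·426.82)] / (2·410) = (−250 + 873.204)/820 ≈ 0.7600.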